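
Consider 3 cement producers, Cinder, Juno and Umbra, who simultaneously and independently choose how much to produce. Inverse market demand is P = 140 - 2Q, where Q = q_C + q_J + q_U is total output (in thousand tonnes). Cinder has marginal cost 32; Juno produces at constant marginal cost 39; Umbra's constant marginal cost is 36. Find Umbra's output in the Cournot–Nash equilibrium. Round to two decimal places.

12.88

Cinder's profit: π_C = (140 - 2Q)q_C - (32q_C). Setting ∂π_C/∂q_C = 0: 108 - 4q_C - 2(q_J + q_U) = 0.
Juno's first-order condition: 101 - 4q_J - 2(q_C + q_U) = 0.
Umbra's profit: π_U = (140 - 2Q)q_U - (36q_U). Setting ∂π_U/∂q_U = 0: 104 - 4q_U - 2(q_C + q_J) = 0.
Adding the 3 first-order conditions: 313 − 8Q = 0, so Q = 313/8.
Back-substituting: q_C = (108 − 313/4)/2 = 119/8, q_J = (101 − 313/4)/2 = 91/8, q_U = (104 − 313/4)/2 = 103/8.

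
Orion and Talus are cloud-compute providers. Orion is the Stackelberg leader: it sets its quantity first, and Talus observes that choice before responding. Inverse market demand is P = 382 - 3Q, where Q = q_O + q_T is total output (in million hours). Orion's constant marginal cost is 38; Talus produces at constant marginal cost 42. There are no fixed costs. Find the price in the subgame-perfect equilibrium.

125

The follower Talus best-responds to any q_O: π_T = (382 - 3Q)q_T - 42q_T.
Follower FOC: 340 - 3q_O - 6q_T = 0, so q_T(q_O) = (340 - 3q_O)/6.
The leader anticipates this reaction. Substituting into P = 382 - 3Q gives P = 212 - (3/2)q_O, so π_O = (212 - (3/2)q_O)q_O - 38q_O.
Leader FOC: 174 - 3q_O = 0, so q_O = 58.
Then q_T = (340 - 3·58)/6 = 83/3.
Total output Q = 257/3, so price P = 382 - 3·(257/3) = 125.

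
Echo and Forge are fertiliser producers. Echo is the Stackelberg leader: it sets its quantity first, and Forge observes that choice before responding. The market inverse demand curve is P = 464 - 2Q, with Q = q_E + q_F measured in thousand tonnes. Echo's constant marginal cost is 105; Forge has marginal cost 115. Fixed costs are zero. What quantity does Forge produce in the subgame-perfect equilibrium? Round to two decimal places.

Solve by backward induction. Given q_E, the follower Forge maximises π_F = (464 - 2q_E - 2q_F)q_F - 115q_F.
∂π_F/∂q_F = 349 - 2q_E - 4q_F = 0 gives the reaction function q_F = (349 - 2q_E)/4.
The leader anticipates this reaction. Substituting into P = 464 - 2Q gives P = 579/2 - q_E, so π_E = (579/2 - q_E)q_E - 105q_E.
Leader FOC: 369/2 - 2q_E = 0, so q_E = 369/4.
Then q_F = (349 - 2·(369/4))/4 = 329/8.

41.13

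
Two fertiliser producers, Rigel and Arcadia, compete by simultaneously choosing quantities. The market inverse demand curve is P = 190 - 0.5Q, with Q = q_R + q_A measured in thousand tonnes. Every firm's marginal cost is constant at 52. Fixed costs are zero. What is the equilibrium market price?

98

Each firm earns π_i = (190 - 0.5Q)q_i - 52q_i.
Setting ∂π_i/∂q_i = 0 with rivals' quantities fixed: 138 - q_i - (1/2)q_j = 0.
By symmetry each firm produces the same amount; substituting q_j = q_i yields q_i = 138/(3/2) = 92.
Total output Q = 184, so price P = 190 - (1/2)·184 = 98.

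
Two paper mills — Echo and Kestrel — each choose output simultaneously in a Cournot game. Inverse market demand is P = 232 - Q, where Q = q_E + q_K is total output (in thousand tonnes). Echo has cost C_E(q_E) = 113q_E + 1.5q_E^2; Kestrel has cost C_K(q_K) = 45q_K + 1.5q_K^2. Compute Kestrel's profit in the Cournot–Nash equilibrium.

2890

Echo's profit: π_E = (232 - Q)q_E - (113q_E + (3/2)q_E²). Setting ∂π_E/∂q_E = 0: 119 - 5q_E - (q_K) = 0.
Kestrel's first-order condition: 187 - 5q_K - (q_E) = 0.
So q_E = (119 - q_K)/5 and q_K = (187 - q_E)/5.
Substituting one into the other gives q_E = 17 and q_K = 34.
Price P = 232 - 51 = 181.
Kestrel's profit: 181·34 - 45·34 - (3/2)·34² = 2890.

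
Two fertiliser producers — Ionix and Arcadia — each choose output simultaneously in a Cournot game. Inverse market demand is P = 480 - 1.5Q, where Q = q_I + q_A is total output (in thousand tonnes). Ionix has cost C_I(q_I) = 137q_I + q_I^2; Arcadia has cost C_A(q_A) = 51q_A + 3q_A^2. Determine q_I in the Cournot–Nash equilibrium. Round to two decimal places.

Ionix's profit: π_I = (480 - 1.5Q)q_I - (137q_I + q_I²). Setting ∂π_I/∂q_I = 0: 343 - 5q_I - (3/2)(q_A) = 0.
Arcadia's first-order condition: 429 - 9q_A - (3/2)(q_I) = 0.
Rearranging gives the reaction functions q_I = (343 - (3/2)q_A)/5 and q_A = (429 - (3/2)q_I)/9.
Substituting one into the other gives q_I = 1086/19 and q_A = 38.1404.

57.16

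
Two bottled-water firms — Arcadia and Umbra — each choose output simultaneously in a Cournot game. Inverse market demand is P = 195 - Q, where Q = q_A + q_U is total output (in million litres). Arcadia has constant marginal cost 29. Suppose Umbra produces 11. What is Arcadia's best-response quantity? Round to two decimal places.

With the rival's output fixed at 11, Arcadia's profit is π_A = (195 - 11 - q_A)q_A - (29q_A) = (184 - q_A)q_A - (29q_A).
∂π_A/∂q_A = 155 - 2q_A = 0, so q_A = 155/2.

77.50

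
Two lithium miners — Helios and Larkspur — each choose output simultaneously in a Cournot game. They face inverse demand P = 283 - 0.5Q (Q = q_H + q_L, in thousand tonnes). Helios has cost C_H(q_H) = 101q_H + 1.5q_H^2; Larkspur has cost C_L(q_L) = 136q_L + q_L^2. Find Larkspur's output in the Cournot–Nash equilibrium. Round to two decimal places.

Helios's profit: π_H = (283 - 0.5Q)q_H - (101q_H + (3/2)q_H²). Setting ∂π_H/∂q_H = 0: 182 - 4q_H - (1/2)(q_L) = 0.
Larkspur's first-order condition: 147 - 3q_L - (1/2)(q_H) = 0.
Best responses: q_H = (182 - (1/2)q_L)/4, q_L = (147 - (1/2)q_H)/3.
Solving the pair: q_H = 1890/47, q_L = 1988/47.

42.30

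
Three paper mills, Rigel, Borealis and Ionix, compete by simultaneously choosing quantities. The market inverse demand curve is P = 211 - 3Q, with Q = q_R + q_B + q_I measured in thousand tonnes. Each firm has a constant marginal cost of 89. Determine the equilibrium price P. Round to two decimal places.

Each firm earns π_i = (211 - 3Q)q_i - 89q_i.
First-order condition (treating rivals' output as given): 122 - 6q_i - 3·Σ_{j≠i} q_j = 0.
By symmetry each firm produces the same amount; substituting Σ_{j≠i} q_j = 2q_i yields q_i = 122/12 = 61/6.
Total output Q = 61/2, so price P = 211 - 3·(61/2) = 239/2.

119.50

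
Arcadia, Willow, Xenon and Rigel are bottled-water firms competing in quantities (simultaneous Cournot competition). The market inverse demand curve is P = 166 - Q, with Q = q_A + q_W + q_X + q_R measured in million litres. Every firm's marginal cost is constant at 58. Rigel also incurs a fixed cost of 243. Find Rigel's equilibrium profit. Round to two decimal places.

223.56

A representative firm's profit is π_i = q_i(166 - Q) - 58q_i.
First-order condition (treating rivals' output as given): 108 - 2q_i - Σ_{j≠i} q_j = 0.
By symmetry each firm produces the same amount; substituting Σ_{j≠i} q_j = 3q_i yields q_i = 108/5.
Price P = 166 - 432/5 = 398/5.
Rigel's profit: (398/5 - 58)·(108/5) - 243 = 223.5600.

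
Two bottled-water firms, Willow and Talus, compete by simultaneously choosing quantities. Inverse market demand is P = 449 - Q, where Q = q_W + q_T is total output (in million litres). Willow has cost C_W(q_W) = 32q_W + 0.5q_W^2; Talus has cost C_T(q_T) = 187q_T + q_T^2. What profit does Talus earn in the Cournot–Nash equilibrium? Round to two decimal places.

2250.60

Willow's profit: π_W = (449 - Q)q_W - (32q_W + (1/2)q_W²). Setting ∂π_W/∂q_W = 0: 417 - 3q_W - (q_T) = 0.
Talus's profit: π_T = (449 - Q)q_T - (187q_T + q_T²). Setting ∂π_T/∂q_T = 0: 262 - 4q_T - (q_W) = 0.
Rearranging gives the reaction functions q_W = (417 - q_T)/3 and q_T = (262 - q_W)/4.
Solving the pair: q_W = 1406/11, q_T = 369/11.
Price P = 449 - 1775/11 = 287.6364.
Talus's profit: 287.6364·(369/11) - 187·(369/11) - (369/11)² = 2250.5950.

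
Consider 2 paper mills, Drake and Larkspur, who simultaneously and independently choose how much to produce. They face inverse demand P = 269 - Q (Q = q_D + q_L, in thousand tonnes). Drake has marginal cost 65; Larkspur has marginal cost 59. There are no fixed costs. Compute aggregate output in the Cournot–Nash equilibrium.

Drake's profit: π_D = (269 - Q)q_D - (65q_D). Setting ∂π_D/∂q_D = 0: 204 - 2q_D - (q_L) = 0.
Larkspur's profit: π_L = (269 - Q)q_L - (59q_L). Setting ∂π_L/∂q_L = 0: 210 - 2q_L - (q_D) = 0.
Rearranging gives the reaction functions q_D = (204 - q_L)/2 and q_L = (210 - q_D)/2.
Substituting one into the other gives q_D = 66 and q_L = 72.
Total output Q = 66 + 72 = 138.

138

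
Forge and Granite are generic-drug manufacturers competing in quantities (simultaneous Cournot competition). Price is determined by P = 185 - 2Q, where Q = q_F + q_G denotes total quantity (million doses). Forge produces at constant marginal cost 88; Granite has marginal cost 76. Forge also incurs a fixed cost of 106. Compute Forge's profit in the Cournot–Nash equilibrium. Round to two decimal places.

Forge's profit: π_F = (185 - 2Q)q_F - (88q_F). Setting ∂π_F/∂q_F = 0: 97 - 4q_F - 2(q_G) = 0.
Granite's first-order condition: 109 - 4q_G - 2(q_F) = 0.
So q_F = (97 - 2q_G)/4 and q_G = (109 - 2q_F)/4.
Solving the pair: q_F = 85/6, q_G = 121/6.
Price P = 185 - 2·(103/3) = 349/3.
Forge's profit: (349/3 - 88)·(85/6) - 106 = 295.3889.

295.39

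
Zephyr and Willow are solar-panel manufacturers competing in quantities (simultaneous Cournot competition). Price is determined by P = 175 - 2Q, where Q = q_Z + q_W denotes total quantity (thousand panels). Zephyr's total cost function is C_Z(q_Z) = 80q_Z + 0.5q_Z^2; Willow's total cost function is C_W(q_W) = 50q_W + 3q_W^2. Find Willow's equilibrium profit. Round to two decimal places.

447.13

Zephyr's profit: π_Z = (175 - 2Q)q_Z - (80q_Z + (1/2)q_Z²). Setting ∂π_Z/∂q_Z = 0: 95 - 5q_Z - 2(q_W) = 0.
Willow's profit: π_W = (175 - 2Q)q_W - (50q_W + 3q_W²). Setting ∂π_W/∂q_W = 0: 125 - 10q_W - 2(q_Z) = 0.
Rearranging gives the reaction functions q_Z = (95 - 2q_W)/5 and q_W = (125 - 2q_Z)/10.
Solving the pair: q_Z = 350/23, q_W = 435/46.
Price P = 175 - 2·(1135/46) = 125.6522.
Willow's profit: 125.6522·(435/46) - 50·(435/46) - 3(435/46)² = 447.1290.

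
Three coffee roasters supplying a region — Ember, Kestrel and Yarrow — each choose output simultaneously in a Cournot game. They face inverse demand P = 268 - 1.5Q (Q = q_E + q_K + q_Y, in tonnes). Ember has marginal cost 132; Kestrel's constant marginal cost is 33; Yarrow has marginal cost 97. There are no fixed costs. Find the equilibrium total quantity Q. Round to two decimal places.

90.33

Ember's profit: π_E = (268 - 1.5Q)q_E - (132q_E). Setting ∂π_E/∂q_E = 0: 136 - 3q_E - (3/2)(q_K + q_Y) = 0.
Kestrel's profit: π_K = (268 - 1.5Q)q_K - (33q_K). Setting ∂π_K/∂q_K = 0: 235 - 3q_K - (3/2)(q_E + q_Y) = 0.
Yarrow's profit: π_Y = (268 - 1.5Q)q_Y - (97q_Y). Setting ∂π_Y/∂q_Y = 0: 171 - 3q_Y - (3/2)(q_E + q_K) = 0.
Summing all 3 equations gives 542 − 6Q = 0, hence Q = 271/3.
Back-substituting: q_E = (136 − 271/2)/(3/2) = 1/3, q_K = (235 − 271/2)/(3/2) = 199/3, q_Y = (171 − 271/2)/(3/2) = 71/3.
Total output Q = 1/3 + 199/3 + 71/3 = 271/3.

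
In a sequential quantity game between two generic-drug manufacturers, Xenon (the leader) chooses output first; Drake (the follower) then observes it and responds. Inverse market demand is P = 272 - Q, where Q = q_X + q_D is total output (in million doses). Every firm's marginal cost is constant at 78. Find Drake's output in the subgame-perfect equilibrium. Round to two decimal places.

48.50

The follower Drake best-responds to any q_X: π_D = (272 - Q)q_D - 78q_D.
Follower FOC: 194 - q_X - 2q_D = 0, so q_D(q_X) = (194 - q_X)/2.
Xenon substitutes q_D(q_X) into its own profit: π_X = q_X(272 - q_X - (194 - q_X)/2) - 78q_X = (175 - (1/2)q_X)q_X - 78q_X.
The leader's first-order condition 97 - q_X = 0 yields q_X = 97.
Then q_D = (194 - 97)/2 = 97/2.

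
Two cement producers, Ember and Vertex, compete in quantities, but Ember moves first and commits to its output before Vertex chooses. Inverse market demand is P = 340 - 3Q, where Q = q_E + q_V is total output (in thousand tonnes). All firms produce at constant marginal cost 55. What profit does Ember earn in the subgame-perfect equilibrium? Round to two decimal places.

3384.38

The follower Vertex best-responds to any q_E: π_V = (340 - 3Q)q_V - 55q_V.
Setting the follower's marginal profit to zero, 285 - 3q_E - 6q_V = 0, i.e. q_V = (285 - 3q_E)/6.
Ember substitutes q_V(q_E) into its own profit: π_E = q_E(340 - 3q_E - (285 - 3q_E)/2) - 55q_E = (395/2 - (3/2)q_E)q_E - 55q_E.
Leader FOC: 285/2 - 3q_E = 0, so q_E = 95/2.
Then q_V = (285 - 3·(95/2))/6 = 95/4.
Price P = 340 - 3·(285/4) = 505/4.
Ember's profit: (505/4 - 55)·(95/2) = 3384.3750.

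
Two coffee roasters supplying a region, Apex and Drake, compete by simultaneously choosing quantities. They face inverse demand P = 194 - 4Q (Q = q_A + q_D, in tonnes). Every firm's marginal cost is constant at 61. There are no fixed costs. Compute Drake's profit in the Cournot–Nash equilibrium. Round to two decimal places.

A representative firm's profit is π_i = q_i(194 - 4Q) - 61q_i.
Setting ∂π_i/∂q_i = 0 with rivals' quantities fixed: 133 - 8q_i - 4q_j = 0.
With identical firms every q_j equals q_i, so q_j = q_i and 133 = 12q_i, giving q_i = 133/12.
Price P = 194 - 4·(133/6) = 316/3.
Drake's profit: (316/3 - 61)·(133/12) = 491.3611.

491.36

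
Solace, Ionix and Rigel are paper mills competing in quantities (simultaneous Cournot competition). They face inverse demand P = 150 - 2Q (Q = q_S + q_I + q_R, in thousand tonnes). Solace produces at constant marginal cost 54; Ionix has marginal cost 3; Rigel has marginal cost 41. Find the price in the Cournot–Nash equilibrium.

62

Solace's profit: π_S = (150 - 2Q)q_S - (54q_S). Setting ∂π_S/∂q_S = 0: 96 - 4q_S - 2(q_I + q_R) = 0.
Ionix's profit: π_I = (150 - 2Q)q_I - (3q_I). Setting ∂π_I/∂q_I = 0: 147 - 4q_I - 2(q_S + q_R) = 0.
Rigel's profit: π_R = (150 - 2Q)q_R - (41q_R). Setting ∂π_R/∂q_R = 0: 109 - 4q_R - 2(q_S + q_I) = 0.
Adding the 3 first-order conditions: 352 − 8Q = 0, so Q = 44.
Back-substituting: q_S = (96 − 88)/2 = 4, q_I = (147 − 88)/2 = 59/2, q_R = (109 − 88)/2 = 21/2.
Total output Q = 44, so price P = 150 - 2·44 = 62.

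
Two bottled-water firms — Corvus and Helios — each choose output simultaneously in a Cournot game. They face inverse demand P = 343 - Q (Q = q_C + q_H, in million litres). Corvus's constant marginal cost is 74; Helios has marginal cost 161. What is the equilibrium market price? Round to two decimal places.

192.67

Corvus's profit: π_C = (343 - Q)q_C - (74q_C). Setting ∂π_C/∂q_C = 0: 269 - 2q_C - (q_H) = 0.
Helios's first-order condition: 182 - 2q_H - (q_C) = 0.
Best responses: q_C = (269 - q_H)/2, q_H = (182 - q_C)/2.
Substituting one into the other gives q_C = 356/3 and q_H = 95/3.
Total output Q = 451/3, so price P = 343 - 451/3 = 578/3.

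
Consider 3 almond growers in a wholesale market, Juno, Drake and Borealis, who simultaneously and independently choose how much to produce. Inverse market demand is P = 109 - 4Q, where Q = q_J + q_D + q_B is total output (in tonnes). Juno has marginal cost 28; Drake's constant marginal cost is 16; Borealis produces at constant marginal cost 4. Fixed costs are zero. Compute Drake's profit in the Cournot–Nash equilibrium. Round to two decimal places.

Juno's profit: π_J = (109 - 4Q)q_J - (28q_J). Setting ∂π_J/∂q_J = 0: 81 - 8q_J - 4(q_D + q_B) = 0.
Drake's profit: π_D = (109 - 4Q)q_D - (16q_D). Setting ∂π_D/∂q_D = 0: 93 - 8q_D - 4(q_J + q_B) = 0.
Borealis's first-order condition: 105 - 8q_B - 4(q_J + q_D) = 0.
Adding the 3 conditions: 279 − 8Q − 8Q = 0, i.e. Q = 279/16.
Back-substituting: q_J = (81 − 279/4)/4 = 45/16, q_D = (93 − 279/4)/4 = 93/16, q_B = (105 − 279/4)/4 = 141/16.
Price P = 109 - 4·(279/16) = 157/4.
Drake's profit: (157/4 - 16)·(93/16) = 135.1406.

135.14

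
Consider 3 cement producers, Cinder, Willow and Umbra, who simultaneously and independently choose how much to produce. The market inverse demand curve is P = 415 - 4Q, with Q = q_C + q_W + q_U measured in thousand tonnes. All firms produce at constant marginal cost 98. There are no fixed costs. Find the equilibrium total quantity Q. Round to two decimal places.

Each firm earns π_i = (415 - 4Q)q_i - 98q_i.
First-order condition (treating rivals' output as given): 317 - 8q_i - 4·Σ_{j≠i} q_j = 0.
With identical firms every q_j equals q_i, so Σ_{j≠i} q_j = 2q_i and 317 = 16q_i, giving q_i = 317/16.
Total output Q = 317/16 + 317/16 + 317/16 = 951/16.

59.44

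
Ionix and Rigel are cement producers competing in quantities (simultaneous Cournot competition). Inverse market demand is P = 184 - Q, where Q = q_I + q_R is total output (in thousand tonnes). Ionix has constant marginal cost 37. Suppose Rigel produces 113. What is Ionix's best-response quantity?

17

With the rival's output fixed at 113, Ionix's profit is π_I = (184 - 113 - q_I)q_I - (37q_I) = (71 - q_I)q_I - (37q_I).
∂π_I/∂q_I = 34 - 2q_I = 0, so q_I = 17.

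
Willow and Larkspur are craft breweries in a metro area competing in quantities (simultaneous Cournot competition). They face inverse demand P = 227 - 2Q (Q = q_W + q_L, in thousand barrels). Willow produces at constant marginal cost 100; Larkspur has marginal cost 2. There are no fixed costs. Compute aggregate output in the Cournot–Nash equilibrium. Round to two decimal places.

58.67

Willow's profit: π_W = (227 - 2Q)q_W - (100q_W). Setting ∂π_W/∂q_W = 0: 127 - 4q_W - 2(q_L) = 0.
Larkspur's profit: π_L = (227 - 2Q)q_L - (2q_L). Setting ∂π_L/∂q_L = 0: 225 - 4q_L - 2(q_W) = 0.
Rearranging gives the reaction functions q_W = (127 - 2q_L)/4 and q_L = (225 - 2q_W)/4.
Solving the pair: q_W = 29/6, q_L = 323/6.
Total output Q = 29/6 + 323/6 = 176/3.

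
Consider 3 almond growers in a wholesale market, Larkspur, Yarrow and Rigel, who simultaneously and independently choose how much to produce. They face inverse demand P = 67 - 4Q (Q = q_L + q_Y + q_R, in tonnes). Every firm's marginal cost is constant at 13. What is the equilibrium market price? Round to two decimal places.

A representative firm's profit is π_i = q_i(67 - 4Q) - 13q_i.
Setting ∂π_i/∂q_i = 0 with rivals' quantities fixed: 54 - 8q_i - 4·Σ_{j≠i} q_j = 0.
By symmetry each firm produces the same amount; substituting Σ_{j≠i} q_j = 2q_i yields q_i = 54/16 = 27/8.
Total output Q = 81/8, so price P = 67 - 4·(81/8) = 53/2.

26.50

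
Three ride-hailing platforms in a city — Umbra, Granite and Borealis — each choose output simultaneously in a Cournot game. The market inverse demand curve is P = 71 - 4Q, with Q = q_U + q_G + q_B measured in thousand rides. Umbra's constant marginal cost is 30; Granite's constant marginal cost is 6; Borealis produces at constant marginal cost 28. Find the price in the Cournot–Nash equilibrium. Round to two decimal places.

33.75

Umbra's profit: π_U = (71 - 4Q)q_U - (30q_U). Setting ∂π_U/∂q_U = 0: 41 - 8q_U - 4(q_G + q_B) = 0.
Granite's first-order condition: 65 - 8q_G - 4(q_U + q_B) = 0.
Borealis's profit: π_B = (71 - 4Q)q_B - (28q_B). Setting ∂π_B/∂q_B = 0: 43 - 8q_B - 4(q_U + q_G) = 0.
Adding the 3 conditions: 149 − 8Q − 8Q = 0, i.e. Q = 149/16.
Back-substituting: q_U = (41 − 149/4)/4 = 15/16, q_G = (65 − 149/4)/4 = 111/16, q_B = (43 − 149/4)/4 = 23/16.
Total output Q = 149/16, so price P = 71 - 4·(149/16) = 135/4.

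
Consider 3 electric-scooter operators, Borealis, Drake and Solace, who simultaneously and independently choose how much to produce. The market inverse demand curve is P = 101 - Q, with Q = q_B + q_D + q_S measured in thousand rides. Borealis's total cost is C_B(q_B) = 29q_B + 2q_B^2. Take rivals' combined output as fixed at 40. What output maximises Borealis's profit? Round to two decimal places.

With rivals' combined output fixed at 40, Borealis's profit is π_B = (101 - 40 - q_B)q_B - (29q_B + 2q_B²) = (61 - q_B)q_B - (29q_B + 2q_B²).
∂π_B/∂q_B = 32 - 6q_B = 0, so q_B = 16/3.

5.33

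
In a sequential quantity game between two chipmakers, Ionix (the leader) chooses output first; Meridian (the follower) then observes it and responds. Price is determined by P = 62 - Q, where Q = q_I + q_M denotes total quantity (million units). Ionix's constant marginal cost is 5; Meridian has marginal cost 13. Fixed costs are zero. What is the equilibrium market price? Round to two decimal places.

The follower Meridian best-responds to any q_I: π_M = (62 - Q)q_M - 13q_M.
Setting the follower's marginal profit to zero, 49 - q_I - 2q_M = 0, i.e. q_M = (49 - q_I)/2.
Ionix substitutes q_M(q_I) into its own profit: π_I = q_I(62 - q_I - (49 - q_I)/2) - 5q_I = (75/2 - (1/2)q_I)q_I - 5q_I.
Leader FOC: 65/2 - q_I = 0, so q_I = 65/2.
Then q_M = (49 - 65/2)/2 = 33/4.
Total output Q = 163/4, so price P = 62 - 163/4 = 85/4.

21.25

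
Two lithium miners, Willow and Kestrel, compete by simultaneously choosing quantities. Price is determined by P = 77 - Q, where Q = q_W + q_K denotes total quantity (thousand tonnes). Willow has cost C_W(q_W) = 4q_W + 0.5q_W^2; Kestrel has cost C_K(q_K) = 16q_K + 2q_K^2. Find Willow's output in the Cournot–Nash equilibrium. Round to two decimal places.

Willow's profit: π_W = (77 - Q)q_W - (4q_W + (1/2)q_W²). Setting ∂π_W/∂q_W = 0: 73 - 3q_W - (q_K) = 0.
Kestrel's profit: π_K = (77 - Q)q_K - (16q_K + 2q_K²). Setting ∂π_K/∂q_K = 0: 61 - 6q_K - (q_W) = 0.
Best responses: q_W = (73 - q_K)/3, q_K = (61 - q_W)/6.
Substituting one into the other gives q_W = 377/17 and q_K = 110/17.

22.18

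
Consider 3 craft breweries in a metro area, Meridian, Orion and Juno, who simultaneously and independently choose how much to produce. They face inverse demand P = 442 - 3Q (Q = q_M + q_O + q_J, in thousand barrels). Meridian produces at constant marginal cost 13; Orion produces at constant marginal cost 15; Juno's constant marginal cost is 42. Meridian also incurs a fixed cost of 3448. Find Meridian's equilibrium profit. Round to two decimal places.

960.33

Meridian's profit: π_M = (442 - 3Q)q_M - (13q_M). Setting ∂π_M/∂q_M = 0: 429 - 6q_M - 3(q_O + q_J) = 0.
Orion's first-order condition: 427 - 6q_O - 3(q_M + q_J) = 0.
Juno's profit: π_J = (442 - 3Q)q_J - (42q_J). Setting ∂π_J/∂q_J = 0: 400 - 6q_J - 3(q_M + q_O) = 0.
Adding the 3 first-order conditions: 1256 − 12Q = 0, so Q = 314/3.
Back-substituting: q_M = (429 − 314)/3 = 115/3, q_O = (427 − 314)/3 = 113/3, q_J = (400 − 314)/3 = 86/3.
Price P = 442 - 3·(314/3) = 128.
Meridian's profit: (128 - 13)·(115/3) - 3448 = 960.3333.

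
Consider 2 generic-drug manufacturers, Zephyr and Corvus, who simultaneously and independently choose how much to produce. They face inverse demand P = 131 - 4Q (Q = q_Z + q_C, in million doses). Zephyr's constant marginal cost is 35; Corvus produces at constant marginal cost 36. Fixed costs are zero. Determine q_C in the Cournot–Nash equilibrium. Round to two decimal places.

7.83

Zephyr's profit: π_Z = (131 - 4Q)q_Z - (35q_Z). Setting ∂π_Z/∂q_Z = 0: 96 - 8q_Z - 4(q_C) = 0.
Corvus's profit: π_C = (131 - 4Q)q_C - (36q_C). Setting ∂π_C/∂q_C = 0: 95 - 8q_C - 4(q_Z) = 0.
Rearranging gives the reaction functions q_Z = (96 - 4q_C)/8 and q_C = (95 - 4q_Z)/8.
Substituting one into the other gives q_Z = 97/12 and q_C = 47/6.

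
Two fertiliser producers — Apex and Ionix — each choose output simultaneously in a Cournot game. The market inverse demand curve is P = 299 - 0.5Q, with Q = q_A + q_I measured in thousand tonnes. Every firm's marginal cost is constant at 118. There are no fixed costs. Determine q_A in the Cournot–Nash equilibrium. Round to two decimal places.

Each firm earns π_i = (299 - 0.5Q)q_i - 118q_i.
Setting ∂π_i/∂q_i = 0 with rivals' quantities fixed: 181 - q_i - (1/2)q_j = 0.
By symmetry each firm produces the same amount; substituting q_j = q_i yields q_i = 181/(3/2) = 362/3.

120.67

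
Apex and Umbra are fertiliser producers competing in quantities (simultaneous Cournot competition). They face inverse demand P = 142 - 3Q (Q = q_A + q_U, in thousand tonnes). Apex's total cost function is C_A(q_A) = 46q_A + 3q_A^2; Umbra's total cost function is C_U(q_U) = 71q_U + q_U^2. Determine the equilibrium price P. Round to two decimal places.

Apex's profit: π_A = (142 - 3Q)q_A - (46q_A + 3q_A²). Setting ∂π_A/∂q_A = 0: 96 - 12q_A - 3(q_U) = 0.
Umbra's profit: π_U = (142 - 3Q)q_U - (71q_U + q_U²). Setting ∂π_U/∂q_U = 0: 71 - 8q_U - 3(q_A) = 0.
Rearranging gives the reaction functions q_A = (96 - 3q_U)/12 and q_U = (71 - 3q_A)/8.
Substituting one into the other gives q_A = 185/29 and q_U = 188/29.
Total output Q = 373/29, so price P = 142 - 3·(373/29) = 103.4138.

103.41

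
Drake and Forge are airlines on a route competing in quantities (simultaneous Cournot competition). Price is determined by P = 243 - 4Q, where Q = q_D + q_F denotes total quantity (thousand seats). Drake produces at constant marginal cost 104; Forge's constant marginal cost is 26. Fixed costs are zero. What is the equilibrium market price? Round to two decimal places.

Drake's profit: π_D = (243 - 4Q)q_D - (104q_D). Setting ∂π_D/∂q_D = 0: 139 - 8q_D - 4(q_F) = 0.
Forge's first-order condition: 217 - 8q_F - 4(q_D) = 0.
So q_D = (139 - 4q_F)/8 and q_F = (217 - 4q_D)/8.
Substituting one into the other gives q_D = 61/12 and q_F = 295/12.
Total output Q = 89/3, so price P = 243 - 4·(89/3) = 373/3.

124.33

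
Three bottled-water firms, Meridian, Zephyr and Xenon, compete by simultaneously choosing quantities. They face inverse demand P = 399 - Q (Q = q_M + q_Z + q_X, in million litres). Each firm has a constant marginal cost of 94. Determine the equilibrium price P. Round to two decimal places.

Each firm earns π_i = (399 - Q)q_i - 94q_i.
Setting ∂π_i/∂q_i = 0 with rivals' quantities fixed: 305 - 2q_i - Σ_{j≠i} q_j = 0.
With identical firms every q_j equals q_i, so Σ_{j≠i} q_j = 2q_i and 305 = 4q_i, giving q_i = 305/4.
Total output Q = 915/4, so price P = 399 - 915/4 = 681/4.

170.25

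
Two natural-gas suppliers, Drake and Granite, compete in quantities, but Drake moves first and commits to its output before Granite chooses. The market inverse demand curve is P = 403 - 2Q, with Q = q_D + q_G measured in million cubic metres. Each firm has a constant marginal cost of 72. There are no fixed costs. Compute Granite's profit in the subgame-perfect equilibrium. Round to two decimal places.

3423.78

The follower Granite best-responds to any q_D: π_G = (403 - 2Q)q_G - 72q_G.
Follower FOC: 331 - 2q_D - 4q_G = 0, so q_G(q_D) = (331 - 2q_D)/4.
The leader anticipates this reaction. Substituting into P = 403 - 2Q gives P = 475/2 - q_D, so π_D = (475/2 - q_D)q_D - 72q_D.
Leader FOC: 331/2 - 2q_D = 0, so q_D = 331/4.
Then q_G = (331 - 2·(331/4))/4 = 331/8.
Price P = 403 - 2·(993/8) = 619/4.
Granite's profit: (619/4 - 72)·(331/8) = 3423.7813.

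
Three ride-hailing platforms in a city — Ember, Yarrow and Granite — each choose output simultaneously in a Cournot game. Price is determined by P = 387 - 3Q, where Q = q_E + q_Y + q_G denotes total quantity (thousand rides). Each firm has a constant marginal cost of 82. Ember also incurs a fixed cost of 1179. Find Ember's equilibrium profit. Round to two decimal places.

Each firm earns π_i = (387 - 3Q)q_i - 82q_i.
Setting ∂π_i/∂q_i = 0 with rivals' quantities fixed: 305 - 6q_i - 3·Σ_{j≠i} q_j = 0.
By symmetry each firm produces the same amount; substituting Σ_{j≠i} q_j = 2q_i yields q_i = 305/12.
Price P = 387 - 3·(305/4) = 633/4.
Ember's profit: (633/4 - 82)·(305/12) - 1179 = 759.0208.

759.02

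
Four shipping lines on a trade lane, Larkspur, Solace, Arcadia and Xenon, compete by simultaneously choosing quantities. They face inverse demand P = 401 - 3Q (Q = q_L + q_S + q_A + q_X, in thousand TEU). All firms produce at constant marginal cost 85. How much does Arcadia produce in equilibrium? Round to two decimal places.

Each firm earns π_i = (401 - 3Q)q_i - 85q_i.
Setting ∂π_i/∂q_i = 0 with rivals' quantities fixed: 316 - 6q_i - 3·Σ_{j≠i} q_j = 0.
With identical firms every q_j equals q_i, so Σ_{j≠i} q_j = 3q_i and 316 = 15q_i, giving q_i = 316/15.

21.07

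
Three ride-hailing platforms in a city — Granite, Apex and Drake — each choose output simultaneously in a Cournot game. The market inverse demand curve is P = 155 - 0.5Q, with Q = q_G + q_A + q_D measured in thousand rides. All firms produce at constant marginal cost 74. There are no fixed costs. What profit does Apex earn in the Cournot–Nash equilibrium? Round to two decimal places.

820.13

A representative firm's profit is π_i = q_i(155 - 0.5Q) - 74q_i.
Setting ∂π_i/∂q_i = 0 with rivals' quantities fixed: 81 - q_i - (1/2)·Σ_{j≠i} q_j = 0.
By symmetry each firm produces the same amount; substituting Σ_{j≠i} q_j = 2q_i yields q_i = 81/2.
Price P = 155 - (1/2)·(243/2) = 377/4.
Apex's profit: (377/4 - 74)·(81/2) = 820.1250.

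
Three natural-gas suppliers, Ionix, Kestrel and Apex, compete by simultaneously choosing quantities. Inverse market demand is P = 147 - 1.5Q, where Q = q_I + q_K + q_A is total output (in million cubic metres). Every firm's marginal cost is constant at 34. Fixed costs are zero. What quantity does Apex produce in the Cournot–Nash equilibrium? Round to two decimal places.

18.83

A representative firm's profit is π_i = q_i(147 - 1.5Q) - 34q_i.
Setting ∂π_i/∂q_i = 0 with rivals' quantities fixed: 113 - 3q_i - (3/2)·Σ_{j≠i} q_j = 0.
With identical firms every q_j equals q_i, so Σ_{j≠i} q_j = 2q_i and 113 = 6q_i, giving q_i = 113/6.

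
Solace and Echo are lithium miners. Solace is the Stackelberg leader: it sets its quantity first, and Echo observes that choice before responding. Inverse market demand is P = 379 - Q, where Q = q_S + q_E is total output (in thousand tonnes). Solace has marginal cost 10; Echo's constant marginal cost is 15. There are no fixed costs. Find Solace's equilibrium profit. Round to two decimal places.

The follower Echo best-responds to any q_S: π_E = (379 - Q)q_E - 15q_E.
Setting the follower's marginal profit to zero, 364 - q_S - 2q_E = 0, i.e. q_E = (364 - q_S)/2.
The leader anticipates this reaction. Substituting into P = 379 - Q gives P = 197 - (1/2)q_S, so π_S = (197 - (1/2)q_S)q_S - 10q_S.
Maximising: ∂π_S/∂q_S = 187 - q_S = 0, giving q_S = 187.
Then q_E = (364 - 187)/2 = 177/2.
Price P = 379 - 551/2 = 207/2.
Solace's profit: (207/2 - 10)·187 = 17484.5000.

17484.50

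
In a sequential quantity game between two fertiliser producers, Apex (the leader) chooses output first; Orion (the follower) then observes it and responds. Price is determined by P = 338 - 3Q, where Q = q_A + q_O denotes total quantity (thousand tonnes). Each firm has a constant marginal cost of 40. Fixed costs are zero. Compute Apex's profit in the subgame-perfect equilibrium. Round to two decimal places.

3700.17

The follower Orion best-responds to any q_A: π_O = (338 - 3Q)q_O - 40q_O.
∂π_O/∂q_O = 298 - 3q_A - 6q_O = 0 gives the reaction function q_O = (298 - 3q_A)/6.
Apex substitutes q_O(q_A) into its own profit: π_A = q_A(338 - 3q_A - (298 - 3q_A)/2) - 40q_A = (189 - (3/2)q_A)q_A - 40q_A.
The leader's first-order condition 149 - 3q_A = 0 yields q_A = 149/3.
Then q_O = (298 - 3·(149/3))/6 = 149/6.
Price P = 338 - 3·(149/2) = 229/2.
Apex's profit: (229/2 - 40)·(149/3) = 3700.1667.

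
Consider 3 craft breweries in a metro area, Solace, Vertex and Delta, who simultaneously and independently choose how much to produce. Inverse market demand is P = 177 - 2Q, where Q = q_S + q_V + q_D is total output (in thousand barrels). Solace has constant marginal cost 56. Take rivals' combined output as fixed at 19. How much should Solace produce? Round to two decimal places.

With rivals' combined output fixed at 19, Solace's profit is π_S = (177 - 2·19 - 2q_S)q_S - (56q_S) = (139 - 2q_S)q_S - (56q_S).
∂π_S/∂q_S = 83 - 4q_S = 0, so q_S = 83/4.

20.75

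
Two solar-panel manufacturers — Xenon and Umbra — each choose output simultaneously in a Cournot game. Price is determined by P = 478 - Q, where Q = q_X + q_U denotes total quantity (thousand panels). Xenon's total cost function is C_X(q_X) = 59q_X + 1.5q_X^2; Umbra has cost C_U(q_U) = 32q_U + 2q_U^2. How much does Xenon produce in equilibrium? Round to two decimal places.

Xenon's profit: π_X = (478 - Q)q_X - (59q_X + (3/2)q_X²). Setting ∂π_X/∂q_X = 0: 419 - 5q_X - (q_U) = 0.
Umbra's profit: π_U = (478 - Q)q_U - (32q_U + 2q_U²). Setting ∂π_U/∂q_U = 0: 446 - 6q_U - (q_X) = 0.
So q_X = (419 - q_U)/5 and q_U = (446 - q_X)/6.
Substituting one into the other gives q_X = 71.3103 and q_U = 1811/29.

71.31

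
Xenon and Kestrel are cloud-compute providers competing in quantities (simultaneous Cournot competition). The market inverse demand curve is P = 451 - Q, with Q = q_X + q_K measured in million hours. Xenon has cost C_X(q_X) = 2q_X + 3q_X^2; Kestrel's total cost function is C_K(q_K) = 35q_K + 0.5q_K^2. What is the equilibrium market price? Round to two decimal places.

Xenon's profit: π_X = (451 - Q)q_X - (2q_X + 3q_X²). Setting ∂π_X/∂q_X = 0: 449 - 8q_X - (q_K) = 0.
Kestrel's profit: π_K = (451 - Q)q_K - (35q_K + (1/2)q_K²). Setting ∂π_K/∂q_K = 0: 416 - 3q_K - (q_X) = 0.
So q_X = (449 - q_K)/8 and q_K = (416 - q_X)/3.
Solving the pair: q_X = 931/23, q_K = 125.1739.
Total output Q = 165.6522, so price P = 451 - 165.6522 = 285.3478.

285.35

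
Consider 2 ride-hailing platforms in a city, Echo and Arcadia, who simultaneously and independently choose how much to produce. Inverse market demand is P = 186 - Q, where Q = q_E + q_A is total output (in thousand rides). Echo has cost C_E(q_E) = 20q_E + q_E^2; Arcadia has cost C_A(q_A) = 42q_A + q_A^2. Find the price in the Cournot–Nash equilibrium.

Echo's profit: π_E = (186 - Q)q_E - (20q_E + q_E²). Setting ∂π_E/∂q_E = 0: 166 - 4q_E - (q_A) = 0.
Arcadia's profit: π_A = (186 - Q)q_A - (42q_A + q_A²). Setting ∂π_A/∂q_A = 0: 144 - 4q_A - (q_E) = 0.
So q_E = (166 - q_A)/4 and q_A = (144 - q_E)/4.
Solving the pair: q_E = 104/3, q_A = 82/3.
Total output Q = 62, so price P = 186 - 62 = 124.

124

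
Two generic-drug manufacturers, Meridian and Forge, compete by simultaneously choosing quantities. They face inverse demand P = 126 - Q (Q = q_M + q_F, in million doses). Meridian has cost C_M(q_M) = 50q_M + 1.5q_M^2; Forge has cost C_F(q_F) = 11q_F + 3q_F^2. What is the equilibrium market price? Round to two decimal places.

Meridian's profit: π_M = (126 - Q)q_M - (50q_M + (3/2)q_M²). Setting ∂π_M/∂q_M = 0: 76 - 5q_M - (q_F) = 0.
Forge's first-order condition: 115 - 8q_F - (q_M) = 0.
Rearranging gives the reaction functions q_M = (76 - q_F)/5 and q_F = (115 - q_M)/8.
Solving the pair: q_M = 493/39, q_F = 499/39.
Total output Q = 992/39, so price P = 126 - 992/39 = 100.5641.

100.56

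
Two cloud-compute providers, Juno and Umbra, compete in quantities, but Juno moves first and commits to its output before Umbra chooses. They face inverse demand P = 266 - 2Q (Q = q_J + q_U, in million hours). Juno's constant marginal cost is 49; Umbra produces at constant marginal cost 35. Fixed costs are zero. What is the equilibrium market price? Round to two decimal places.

Solve by backward induction. Given q_J, the follower Umbra maximises π_U = (266 - 2q_J - 2q_U)q_U - 35q_U.
Setting the follower's marginal profit to zero, 231 - 2q_J - 4q_U = 0, i.e. q_U = (231 - 2q_J)/4.
The leader anticipates this reaction. Substituting into P = 266 - 2Q gives P = 301/2 - q_J, so π_J = (301/2 - q_J)q_J - 49q_J.
Maximising: ∂π_J/∂q_J = 203/2 - 2q_J = 0, giving q_J = 203/4.
Then q_U = (231 - 2·(203/4))/4 = 259/8.
Total output Q = 665/8, so price P = 266 - 2·(665/8) = 399/4.

99.75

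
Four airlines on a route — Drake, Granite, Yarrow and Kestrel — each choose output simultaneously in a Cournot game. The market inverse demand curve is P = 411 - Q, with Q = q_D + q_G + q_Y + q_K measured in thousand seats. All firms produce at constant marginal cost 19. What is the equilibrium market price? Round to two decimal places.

97.40

A representative firm's profit is π_i = q_i(411 - Q) - 19q_i.
Setting ∂π_i/∂q_i = 0 with rivals' quantities fixed: 392 - 2q_i - Σ_{j≠i} q_j = 0.
With identical firms every q_j equals q_i, so Σ_{j≠i} q_j = 3q_i and 392 = 5q_i, giving q_i = 392/5.
Total output Q = 1568/5, so price P = 411 - 1568/5 = 487/5.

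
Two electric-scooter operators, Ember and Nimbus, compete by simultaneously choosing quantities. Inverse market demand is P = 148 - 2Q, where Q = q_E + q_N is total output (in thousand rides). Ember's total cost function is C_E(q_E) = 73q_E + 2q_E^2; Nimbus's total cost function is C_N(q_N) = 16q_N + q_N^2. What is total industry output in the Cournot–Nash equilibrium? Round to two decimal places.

24.82

Ember's profit: π_E = (148 - 2Q)q_E - (73q_E + 2q_E²). Setting ∂π_E/∂q_E = 0: 75 - 8q_E - 2(q_N) = 0.
Nimbus's profit: π_N = (148 - 2Q)q_N - (16q_N + q_N²). Setting ∂π_N/∂q_N = 0: 132 - 6q_N - 2(q_E) = 0.
Rearranging gives the reaction functions q_E = (75 - 2q_N)/8 and q_N = (132 - 2q_E)/6.
Solving the pair: q_E = 93/22, q_N = 453/22.
Total output Q = 93/22 + 453/22 = 273/11.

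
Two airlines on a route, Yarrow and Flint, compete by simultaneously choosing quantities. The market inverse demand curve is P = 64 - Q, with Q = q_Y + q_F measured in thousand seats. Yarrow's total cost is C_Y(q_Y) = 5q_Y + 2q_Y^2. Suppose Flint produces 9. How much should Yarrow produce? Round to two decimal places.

With the rival's output fixed at 9, Yarrow's profit is π_Y = (64 - 9 - q_Y)q_Y - (5q_Y + 2q_Y²) = (55 - q_Y)q_Y - (5q_Y + 2q_Y²).
∂π_Y/∂q_Y = 50 - 6q_Y = 0, so q_Y = 25/3.

8.33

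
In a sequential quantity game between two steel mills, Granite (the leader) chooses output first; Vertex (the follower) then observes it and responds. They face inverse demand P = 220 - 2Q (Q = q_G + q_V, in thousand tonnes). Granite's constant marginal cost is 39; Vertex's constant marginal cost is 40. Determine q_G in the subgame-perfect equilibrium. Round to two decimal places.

Solve by backward induction. Given q_G, the follower Vertex maximises π_V = (220 - 2q_G - 2q_V)q_V - 40q_V.
Follower FOC: 180 - 2q_G - 4q_V = 0, so q_V(q_G) = (180 - 2q_G)/4.
The leader anticipates this reaction. Substituting into P = 220 - 2Q gives P = 130 - q_G, so π_G = (130 - q_G)q_G - 39q_G.
Leader FOC: 91 - 2q_G = 0, so q_G = 91/2.
Then q_V = (180 - 2·(91/2))/4 = 89/4.

45.50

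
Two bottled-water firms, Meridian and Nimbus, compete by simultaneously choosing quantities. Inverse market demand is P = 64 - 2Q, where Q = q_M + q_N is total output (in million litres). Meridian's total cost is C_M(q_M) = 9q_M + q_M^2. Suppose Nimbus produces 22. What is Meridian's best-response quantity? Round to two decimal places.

1.83

With the rival's output fixed at 22, Meridian's profit is π_M = (64 - 2·22 - 2q_M)q_M - (9q_M + q_M²) = (20 - 2q_M)q_M - (9q_M + q_M²).
∂π_M/∂q_M = 11 - 6q_M = 0, so q_M = 11/6.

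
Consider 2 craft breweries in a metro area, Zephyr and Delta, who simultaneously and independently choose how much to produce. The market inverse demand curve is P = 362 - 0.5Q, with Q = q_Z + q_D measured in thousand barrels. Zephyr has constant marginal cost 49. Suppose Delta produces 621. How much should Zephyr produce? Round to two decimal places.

2.50

With the rival's output fixed at 621, Zephyr's profit is π_Z = (362 - (1/2)·621 - (1/2)q_Z)q_Z - (49q_Z) = (103/2 - (1/2)q_Z)q_Z - (49q_Z).
∂π_Z/∂q_Z = 5/2 - q_Z = 0, so q_Z = 5/2.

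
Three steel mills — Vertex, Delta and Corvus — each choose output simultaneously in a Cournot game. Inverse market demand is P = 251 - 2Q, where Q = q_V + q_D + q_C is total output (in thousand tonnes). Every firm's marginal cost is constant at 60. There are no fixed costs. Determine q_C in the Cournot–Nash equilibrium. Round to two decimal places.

23.88

Each firm earns π_i = (251 - 2Q)q_i - 60q_i.
First-order condition (treating rivals' output as given): 191 - 4q_i - 2·Σ_{j≠i} q_j = 0.
With identical firms every q_j equals q_i, so Σ_{j≠i} q_j = 2q_i and 191 = 8q_i, giving q_i = 191/8.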